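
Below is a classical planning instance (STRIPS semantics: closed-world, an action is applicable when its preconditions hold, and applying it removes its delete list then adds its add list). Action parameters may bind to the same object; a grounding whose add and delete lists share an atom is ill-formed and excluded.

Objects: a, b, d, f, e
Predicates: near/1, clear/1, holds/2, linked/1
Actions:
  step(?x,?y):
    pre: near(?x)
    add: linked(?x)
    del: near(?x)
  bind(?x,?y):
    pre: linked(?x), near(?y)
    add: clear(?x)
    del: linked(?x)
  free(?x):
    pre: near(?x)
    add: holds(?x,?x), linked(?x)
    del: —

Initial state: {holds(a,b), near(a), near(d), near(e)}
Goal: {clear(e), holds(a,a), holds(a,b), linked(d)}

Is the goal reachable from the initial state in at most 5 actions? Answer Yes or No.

Yes

1. step(d,a)  →  {holds(a,b), linked(d), near(a), near(e)}
2. step(e,a)  →  {holds(a,b), linked(d), linked(e), near(a)}
3. bind(e,a)  →  {clear(e), holds(a,b), linked(d), near(a)}
4. free(a)  →  {clear(e), holds(a,a), holds(a,b), linked(a), linked(d), near(a)}
optimal plan length = 4; 4 ≤ 5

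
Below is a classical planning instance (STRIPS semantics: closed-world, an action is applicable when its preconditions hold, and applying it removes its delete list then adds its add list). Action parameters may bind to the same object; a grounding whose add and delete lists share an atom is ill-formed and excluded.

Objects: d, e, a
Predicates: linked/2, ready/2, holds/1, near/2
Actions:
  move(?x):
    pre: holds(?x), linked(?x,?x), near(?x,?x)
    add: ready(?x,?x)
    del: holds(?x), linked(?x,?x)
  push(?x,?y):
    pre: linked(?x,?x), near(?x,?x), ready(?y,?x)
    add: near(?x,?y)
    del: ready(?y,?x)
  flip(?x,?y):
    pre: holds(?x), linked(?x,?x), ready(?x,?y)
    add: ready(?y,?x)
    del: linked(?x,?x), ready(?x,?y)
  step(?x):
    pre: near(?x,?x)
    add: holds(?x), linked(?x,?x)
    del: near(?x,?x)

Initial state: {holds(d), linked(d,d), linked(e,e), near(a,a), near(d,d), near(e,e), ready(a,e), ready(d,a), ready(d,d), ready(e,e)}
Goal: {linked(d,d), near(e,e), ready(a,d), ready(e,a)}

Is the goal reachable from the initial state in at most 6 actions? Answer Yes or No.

1. flip(d,a)  →  {holds(d), linked(e,e), near(a,a), near(d,d), near(e,e), ready(a,d), ready(a,e), ready(d,d), ready(e,e)}
2. step(d)  →  {holds(d), linked(d,d), linked(e,e), near(a,a), near(e,e), ready(a,d), ready(a,e), ready(d,d), ready(e,e)}
3. step(a)  →  {holds(a), holds(d), linked(a,a), linked(d,d), linked(e,e), near(e,e), ready(a,d), ready(a,e), ready(d,d), ready(e,e)}
4. flip(a,e)  →  {holds(a), holds(d), linked(d,d), linked(e,e), near(e,e), ready(a,d), ready(d,d), ready(e,a), ready(e,e)}
optimal plan length = 4; 4 ≤ 6

Yes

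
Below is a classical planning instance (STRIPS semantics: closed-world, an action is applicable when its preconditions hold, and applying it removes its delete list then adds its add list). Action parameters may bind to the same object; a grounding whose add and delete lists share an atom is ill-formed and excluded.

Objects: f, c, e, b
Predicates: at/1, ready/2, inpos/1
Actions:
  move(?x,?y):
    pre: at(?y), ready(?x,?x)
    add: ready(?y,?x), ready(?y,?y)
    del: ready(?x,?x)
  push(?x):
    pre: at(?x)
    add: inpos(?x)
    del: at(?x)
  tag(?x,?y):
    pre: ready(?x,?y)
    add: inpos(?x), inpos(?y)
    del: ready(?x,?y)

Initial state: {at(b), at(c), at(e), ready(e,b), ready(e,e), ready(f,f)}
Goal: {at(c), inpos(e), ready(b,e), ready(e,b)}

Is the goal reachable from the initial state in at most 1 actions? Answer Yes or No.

1. move(e,b)  →  {at(b), at(c), at(e), ready(b,b), ready(b,e), ready(e,b), ready(f,f)}
2. push(e)  →  {at(b), at(c), inpos(e), ready(b,b), ready(b,e), ready(e,b), ready(f,f)}
optimal plan length = 2; 2 > 1

No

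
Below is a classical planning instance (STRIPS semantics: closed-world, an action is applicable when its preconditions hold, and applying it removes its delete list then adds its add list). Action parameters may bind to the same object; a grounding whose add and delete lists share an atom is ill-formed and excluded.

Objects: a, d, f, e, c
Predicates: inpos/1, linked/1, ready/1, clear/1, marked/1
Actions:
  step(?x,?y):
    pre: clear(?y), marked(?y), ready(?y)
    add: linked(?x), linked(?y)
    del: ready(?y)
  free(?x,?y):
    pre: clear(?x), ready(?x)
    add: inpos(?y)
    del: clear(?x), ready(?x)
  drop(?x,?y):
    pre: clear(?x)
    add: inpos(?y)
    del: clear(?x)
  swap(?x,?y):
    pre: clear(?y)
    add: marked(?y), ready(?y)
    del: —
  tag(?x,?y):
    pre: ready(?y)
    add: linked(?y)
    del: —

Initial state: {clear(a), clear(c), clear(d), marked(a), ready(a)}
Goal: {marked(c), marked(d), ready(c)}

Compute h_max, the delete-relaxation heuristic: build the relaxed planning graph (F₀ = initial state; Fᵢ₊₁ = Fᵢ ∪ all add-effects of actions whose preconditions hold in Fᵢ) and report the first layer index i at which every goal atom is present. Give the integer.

1

F0 = init (5 atoms)
F1 = F0 ∪ {inpos(a), inpos(c), inpos(d), inpos(e), inpos(f), linked(a), linked(c), linked(d), linked(e), linked(f), marked(c), marked(d), ready(c), ready(d)}  (19 atoms)
goal ⊆ F1  ⇒  h_max = 1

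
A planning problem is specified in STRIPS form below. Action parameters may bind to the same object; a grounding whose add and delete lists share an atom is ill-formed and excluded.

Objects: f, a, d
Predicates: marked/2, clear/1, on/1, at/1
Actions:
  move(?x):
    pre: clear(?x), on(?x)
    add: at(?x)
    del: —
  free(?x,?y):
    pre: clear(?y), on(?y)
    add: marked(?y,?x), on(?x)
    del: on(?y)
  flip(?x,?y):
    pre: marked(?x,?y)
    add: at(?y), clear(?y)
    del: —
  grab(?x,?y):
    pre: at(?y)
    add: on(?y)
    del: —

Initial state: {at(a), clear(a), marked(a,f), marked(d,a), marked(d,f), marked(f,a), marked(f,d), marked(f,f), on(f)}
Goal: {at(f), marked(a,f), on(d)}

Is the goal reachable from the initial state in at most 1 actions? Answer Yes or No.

No

1. flip(f,f)  →  {at(a), at(f), clear(a), clear(f), marked(a,f), marked(d,a), marked(d,f), marked(f,a), marked(f,d), marked(f,f), on(f)}
2. free(d,f)  →  {at(a), at(f), clear(a), clear(f), marked(a,f), marked(d,a), marked(d,f), marked(f,a), marked(f,d), marked(f,f), on(d)}
optimal plan length = 2; 2 > 1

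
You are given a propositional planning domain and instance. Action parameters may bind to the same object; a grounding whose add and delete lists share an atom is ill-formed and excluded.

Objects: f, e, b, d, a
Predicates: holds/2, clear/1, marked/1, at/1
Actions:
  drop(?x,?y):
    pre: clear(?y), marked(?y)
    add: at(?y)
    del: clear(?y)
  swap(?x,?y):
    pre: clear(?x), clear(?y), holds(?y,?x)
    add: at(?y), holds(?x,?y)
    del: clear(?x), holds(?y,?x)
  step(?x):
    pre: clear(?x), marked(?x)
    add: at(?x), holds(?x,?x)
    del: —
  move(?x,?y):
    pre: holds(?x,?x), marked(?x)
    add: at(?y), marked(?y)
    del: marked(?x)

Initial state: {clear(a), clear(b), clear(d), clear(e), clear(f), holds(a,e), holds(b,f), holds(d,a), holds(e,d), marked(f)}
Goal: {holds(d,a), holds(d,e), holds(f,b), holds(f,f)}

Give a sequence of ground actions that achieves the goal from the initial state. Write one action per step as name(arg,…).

swap(d,e); step(f); swap(f,b)

1. swap(d,e)  →  {at(e), clear(a), clear(b), clear(e), clear(f), holds(a,e), holds(b,f), holds(d,a), holds(d,e), marked(f)}
2. step(f)  →  {at(e), at(f), clear(a), clear(b), clear(e), clear(f), holds(a,e), holds(b,f), holds(d,a), holds(d,e), holds(f,f), marked(f)}
3. swap(f,b)  →  {at(b), at(e), at(f), clear(a), clear(b), clear(e), holds(a,e), holds(d,a), holds(d,e), holds(f,b), holds(f,f), marked(f)}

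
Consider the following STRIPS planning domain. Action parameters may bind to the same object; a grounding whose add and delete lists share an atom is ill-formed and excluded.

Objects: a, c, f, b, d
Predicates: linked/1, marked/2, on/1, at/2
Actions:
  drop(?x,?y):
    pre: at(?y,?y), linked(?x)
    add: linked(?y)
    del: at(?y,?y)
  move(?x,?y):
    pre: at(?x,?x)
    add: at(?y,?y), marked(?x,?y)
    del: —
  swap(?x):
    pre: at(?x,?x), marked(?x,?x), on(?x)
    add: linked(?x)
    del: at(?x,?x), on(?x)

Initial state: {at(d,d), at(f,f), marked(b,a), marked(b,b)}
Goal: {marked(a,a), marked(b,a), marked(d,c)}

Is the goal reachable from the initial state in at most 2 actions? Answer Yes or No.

No

1. move(f,a)  →  {at(a,a), at(d,d), at(f,f), marked(b,a), marked(b,b), marked(f,a)}
2. move(a,a)  →  {at(a,a), at(d,d), at(f,f), marked(a,a), marked(b,a), marked(b,b), marked(f,a)}
3. move(d,c)  →  {at(a,a), at(c,c), at(d,d), at(f,f), marked(a,a), marked(b,a), marked(b,b), marked(d,c), marked(f,a)}
optimal plan length = 3; 3 > 2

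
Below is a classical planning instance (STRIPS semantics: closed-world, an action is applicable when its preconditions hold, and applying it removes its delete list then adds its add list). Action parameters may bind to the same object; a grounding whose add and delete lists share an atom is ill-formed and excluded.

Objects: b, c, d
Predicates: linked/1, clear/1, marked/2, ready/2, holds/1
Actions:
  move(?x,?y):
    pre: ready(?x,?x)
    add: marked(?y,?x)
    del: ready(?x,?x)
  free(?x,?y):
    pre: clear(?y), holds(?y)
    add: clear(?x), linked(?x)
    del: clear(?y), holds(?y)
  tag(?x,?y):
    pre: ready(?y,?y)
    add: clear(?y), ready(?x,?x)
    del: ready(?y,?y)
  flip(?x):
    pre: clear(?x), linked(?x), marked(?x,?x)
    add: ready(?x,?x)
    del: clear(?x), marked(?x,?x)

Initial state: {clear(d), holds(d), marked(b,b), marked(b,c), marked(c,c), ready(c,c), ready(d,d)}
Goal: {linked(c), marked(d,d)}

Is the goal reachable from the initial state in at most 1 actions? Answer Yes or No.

No

1. move(d,d)  →  {clear(d), holds(d), marked(b,b), marked(b,c), marked(c,c), marked(d,d), ready(c,c)}
2. free(c,d)  →  {clear(c), linked(c), marked(b,b), marked(b,c), marked(c,c), marked(d,d), ready(c,c)}
optimal plan length = 2; 2 > 1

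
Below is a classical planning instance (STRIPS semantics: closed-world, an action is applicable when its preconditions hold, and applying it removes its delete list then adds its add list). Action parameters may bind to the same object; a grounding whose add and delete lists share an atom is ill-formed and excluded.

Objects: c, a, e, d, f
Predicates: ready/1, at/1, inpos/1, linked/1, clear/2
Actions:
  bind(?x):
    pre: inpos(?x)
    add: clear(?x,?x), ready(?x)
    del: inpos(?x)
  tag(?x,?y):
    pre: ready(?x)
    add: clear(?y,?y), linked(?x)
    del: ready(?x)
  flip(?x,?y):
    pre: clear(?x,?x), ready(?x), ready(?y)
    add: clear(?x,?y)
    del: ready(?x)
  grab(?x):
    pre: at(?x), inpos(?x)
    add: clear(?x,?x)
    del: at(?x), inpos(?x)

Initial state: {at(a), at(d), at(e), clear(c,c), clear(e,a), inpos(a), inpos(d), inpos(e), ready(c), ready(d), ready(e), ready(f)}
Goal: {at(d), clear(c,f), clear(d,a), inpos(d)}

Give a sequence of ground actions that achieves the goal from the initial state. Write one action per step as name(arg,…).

1. bind(a)  →  {at(a), at(d), at(e), clear(a,a), clear(c,c), clear(e,a), inpos(d), inpos(e), ready(a), ready(c), ready(d), ready(e), ready(f)}
2. tag(e,d)  →  {at(a), at(d), at(e), clear(a,a), clear(c,c), clear(d,d), clear(e,a), inpos(d), inpos(e), linked(e), ready(a), ready(c), ready(d), ready(f)}
3. flip(c,f)  →  {at(a), at(d), at(e), clear(a,a), clear(c,c), clear(c,f), clear(d,d), clear(e,a), inpos(d), inpos(e), linked(e), ready(a), ready(d), ready(f)}
4. flip(d,a)  →  {at(a), at(d), at(e), clear(a,a), clear(c,c), clear(c,f), clear(d,a), clear(d,d), clear(e,a), inpos(d), inpos(e), linked(e), ready(a), ready(f)}

bind(a); tag(e,d); flip(c,f); flip(d,a)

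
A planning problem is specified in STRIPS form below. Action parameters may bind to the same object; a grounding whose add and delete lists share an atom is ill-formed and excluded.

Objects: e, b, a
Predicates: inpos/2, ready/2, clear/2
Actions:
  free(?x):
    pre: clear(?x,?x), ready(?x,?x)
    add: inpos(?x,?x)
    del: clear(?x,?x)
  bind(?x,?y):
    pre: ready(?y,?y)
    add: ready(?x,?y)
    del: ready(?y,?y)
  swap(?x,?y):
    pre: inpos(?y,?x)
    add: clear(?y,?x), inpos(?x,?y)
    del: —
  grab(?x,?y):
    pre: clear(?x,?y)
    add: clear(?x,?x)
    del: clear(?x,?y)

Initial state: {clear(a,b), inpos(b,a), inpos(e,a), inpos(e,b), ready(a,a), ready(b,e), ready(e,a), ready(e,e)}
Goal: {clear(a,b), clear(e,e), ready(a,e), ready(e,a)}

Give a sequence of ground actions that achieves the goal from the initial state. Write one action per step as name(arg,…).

1. bind(a,e)  →  {clear(a,b), inpos(b,a), inpos(e,a), inpos(e,b), ready(a,a), ready(a,e), ready(b,e), ready(e,a)}
2. swap(b,e)  →  {clear(a,b), clear(e,b), inpos(b,a), inpos(b,e), inpos(e,a), inpos(e,b), ready(a,a), ready(a,e), ready(b,e), ready(e,a)}
3. grab(e,b)  →  {clear(a,b), clear(e,e), inpos(b,a), inpos(b,e), inpos(e,a), inpos(e,b), ready(a,a), ready(a,e), ready(b,e), ready(e,a)}

bind(a,e); swap(b,e); grab(e,b)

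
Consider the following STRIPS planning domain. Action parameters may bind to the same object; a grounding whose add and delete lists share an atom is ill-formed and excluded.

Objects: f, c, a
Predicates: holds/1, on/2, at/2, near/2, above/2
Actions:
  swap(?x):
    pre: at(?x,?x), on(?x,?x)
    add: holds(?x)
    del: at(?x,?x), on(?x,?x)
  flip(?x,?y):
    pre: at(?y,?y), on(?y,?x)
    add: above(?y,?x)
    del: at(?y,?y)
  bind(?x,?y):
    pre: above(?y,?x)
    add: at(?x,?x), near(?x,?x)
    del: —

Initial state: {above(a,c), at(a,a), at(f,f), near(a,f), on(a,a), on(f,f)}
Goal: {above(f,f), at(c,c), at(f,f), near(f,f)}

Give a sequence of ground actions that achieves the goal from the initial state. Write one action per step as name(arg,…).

flip(f,f); bind(f,f); bind(c,a)

1. flip(f,f)  →  {above(a,c), above(f,f), at(a,a), near(a,f), on(a,a), on(f,f)}
2. bind(f,f)  →  {above(a,c), above(f,f), at(a,a), at(f,f), near(a,f), near(f,f), on(a,a), on(f,f)}
3. bind(c,a)  →  {above(a,c), above(f,f), at(a,a), at(c,c), at(f,f), near(a,f), near(c,c), near(f,f), on(a,a), on(f,f)}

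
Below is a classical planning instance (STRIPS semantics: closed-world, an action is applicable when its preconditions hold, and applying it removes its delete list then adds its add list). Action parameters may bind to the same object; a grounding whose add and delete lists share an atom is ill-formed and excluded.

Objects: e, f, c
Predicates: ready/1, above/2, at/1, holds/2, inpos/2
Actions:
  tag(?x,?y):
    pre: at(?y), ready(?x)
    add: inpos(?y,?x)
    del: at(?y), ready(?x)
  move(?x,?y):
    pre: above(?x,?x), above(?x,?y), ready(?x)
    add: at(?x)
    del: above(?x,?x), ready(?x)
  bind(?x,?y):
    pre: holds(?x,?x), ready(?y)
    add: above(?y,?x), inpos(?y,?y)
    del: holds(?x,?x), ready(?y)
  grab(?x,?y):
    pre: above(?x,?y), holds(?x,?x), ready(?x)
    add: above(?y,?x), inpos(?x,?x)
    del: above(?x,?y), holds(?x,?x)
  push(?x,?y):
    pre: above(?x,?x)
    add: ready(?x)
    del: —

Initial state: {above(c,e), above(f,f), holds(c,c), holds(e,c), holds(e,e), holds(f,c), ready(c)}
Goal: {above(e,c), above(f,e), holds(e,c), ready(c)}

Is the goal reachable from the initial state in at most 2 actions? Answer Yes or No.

1. grab(c,e)  →  {above(e,c), above(f,f), holds(e,c), holds(e,e), holds(f,c), inpos(c,c), ready(c)}
2. push(f,e)  →  {above(e,c), above(f,f), holds(e,c), holds(e,e), holds(f,c), inpos(c,c), ready(c), ready(f)}
3. bind(e,f)  →  {above(e,c), above(f,e), above(f,f), holds(e,c), holds(f,c), inpos(c,c), inpos(f,f), ready(c)}
optimal plan length = 3; 3 > 2

No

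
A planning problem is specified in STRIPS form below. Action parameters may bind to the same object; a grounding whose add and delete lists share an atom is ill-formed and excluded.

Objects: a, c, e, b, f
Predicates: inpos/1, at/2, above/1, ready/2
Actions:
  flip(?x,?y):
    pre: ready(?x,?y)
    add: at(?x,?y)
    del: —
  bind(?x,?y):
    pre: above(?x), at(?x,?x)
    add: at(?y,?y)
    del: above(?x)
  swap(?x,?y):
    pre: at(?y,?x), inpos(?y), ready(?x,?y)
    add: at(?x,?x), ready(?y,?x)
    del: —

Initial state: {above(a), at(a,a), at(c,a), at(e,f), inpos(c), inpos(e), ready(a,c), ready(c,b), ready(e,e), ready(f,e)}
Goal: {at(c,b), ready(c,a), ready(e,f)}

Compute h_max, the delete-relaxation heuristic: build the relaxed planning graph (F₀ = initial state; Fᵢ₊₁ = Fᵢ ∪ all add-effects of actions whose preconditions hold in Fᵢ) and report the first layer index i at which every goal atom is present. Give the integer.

F0 = init (10 atoms)
F1 = F0 ∪ {at(a,c), at(b,b), at(c,b), at(c,c), at(e,e), at(f,e), at(f,f), ready(c,a), ready(e,f)}  (19 atoms)
goal ⊆ F1  ⇒  h_max = 1

1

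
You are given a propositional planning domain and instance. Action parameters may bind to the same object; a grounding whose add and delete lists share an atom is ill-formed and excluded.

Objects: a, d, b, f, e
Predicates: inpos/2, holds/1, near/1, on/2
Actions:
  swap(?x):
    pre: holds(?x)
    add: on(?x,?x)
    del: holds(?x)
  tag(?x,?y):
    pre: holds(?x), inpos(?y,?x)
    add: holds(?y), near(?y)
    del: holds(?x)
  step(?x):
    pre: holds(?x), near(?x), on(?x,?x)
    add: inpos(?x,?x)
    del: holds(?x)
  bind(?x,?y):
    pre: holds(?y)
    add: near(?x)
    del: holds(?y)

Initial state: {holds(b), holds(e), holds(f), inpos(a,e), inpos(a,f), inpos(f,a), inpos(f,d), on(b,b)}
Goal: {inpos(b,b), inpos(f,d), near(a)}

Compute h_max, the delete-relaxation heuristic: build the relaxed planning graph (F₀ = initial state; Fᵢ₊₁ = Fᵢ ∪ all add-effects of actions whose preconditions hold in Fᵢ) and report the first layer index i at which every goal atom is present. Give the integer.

2

F0 = init (8 atoms)
F1 = F0 ∪ {holds(a), near(a), near(b), near(d), near(e), near(f), on(e,e), on(f,f)}  (16 atoms)
F2 = F1 ∪ {inpos(b,b), inpos(e,e), inpos(f,f), on(a,a)}  (20 atoms)
goal ⊆ F2  ⇒  h_max = 2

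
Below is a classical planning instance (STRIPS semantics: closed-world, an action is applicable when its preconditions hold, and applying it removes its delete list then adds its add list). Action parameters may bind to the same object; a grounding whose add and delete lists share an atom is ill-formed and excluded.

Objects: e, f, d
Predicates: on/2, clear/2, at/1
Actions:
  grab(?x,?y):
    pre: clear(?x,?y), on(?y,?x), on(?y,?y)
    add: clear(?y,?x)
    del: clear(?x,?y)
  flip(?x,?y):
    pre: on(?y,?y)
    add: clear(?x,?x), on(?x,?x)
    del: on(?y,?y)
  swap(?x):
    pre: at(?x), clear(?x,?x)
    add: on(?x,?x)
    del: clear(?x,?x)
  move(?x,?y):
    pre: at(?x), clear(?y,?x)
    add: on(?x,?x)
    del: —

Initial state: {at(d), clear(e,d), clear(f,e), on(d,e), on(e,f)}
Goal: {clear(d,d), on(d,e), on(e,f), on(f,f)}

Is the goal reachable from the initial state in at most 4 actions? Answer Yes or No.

Yes

1. move(d,e)  →  {at(d), clear(e,d), clear(f,e), on(d,d), on(d,e), on(e,f)}
2. flip(e,d)  →  {at(d), clear(e,d), clear(e,e), clear(f,e), on(d,e), on(e,e), on(e,f)}
3. flip(d,e)  →  {at(d), clear(d,d), clear(e,d), clear(e,e), clear(f,e), on(d,d), on(d,e), on(e,f)}
4. flip(f,d)  →  {at(d), clear(d,d), clear(e,d), clear(e,e), clear(f,e), clear(f,f), on(d,e), on(e,f), on(f,f)}
optimal plan length = 4; 4 ≤ 4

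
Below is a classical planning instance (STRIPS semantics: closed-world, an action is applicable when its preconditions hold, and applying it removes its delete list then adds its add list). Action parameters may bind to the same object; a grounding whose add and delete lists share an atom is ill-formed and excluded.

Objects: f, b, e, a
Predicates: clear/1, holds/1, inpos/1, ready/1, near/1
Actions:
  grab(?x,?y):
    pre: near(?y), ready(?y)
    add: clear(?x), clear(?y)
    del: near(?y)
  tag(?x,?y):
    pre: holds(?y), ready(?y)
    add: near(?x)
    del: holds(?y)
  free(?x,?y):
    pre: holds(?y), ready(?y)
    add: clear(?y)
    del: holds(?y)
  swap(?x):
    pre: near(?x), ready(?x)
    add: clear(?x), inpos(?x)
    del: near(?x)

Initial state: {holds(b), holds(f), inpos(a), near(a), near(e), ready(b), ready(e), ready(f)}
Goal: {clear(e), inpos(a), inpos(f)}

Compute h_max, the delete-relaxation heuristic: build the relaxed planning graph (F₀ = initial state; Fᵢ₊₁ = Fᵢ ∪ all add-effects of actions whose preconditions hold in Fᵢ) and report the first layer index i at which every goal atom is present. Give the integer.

F0 = init (8 atoms)
F1 = F0 ∪ {clear(a), clear(b), clear(e), clear(f), inpos(e), near(b), near(f)}  (15 atoms)
F2 = F1 ∪ {inpos(b), inpos(f)}  (17 atoms)
goal ⊆ F2  ⇒  h_max = 2

2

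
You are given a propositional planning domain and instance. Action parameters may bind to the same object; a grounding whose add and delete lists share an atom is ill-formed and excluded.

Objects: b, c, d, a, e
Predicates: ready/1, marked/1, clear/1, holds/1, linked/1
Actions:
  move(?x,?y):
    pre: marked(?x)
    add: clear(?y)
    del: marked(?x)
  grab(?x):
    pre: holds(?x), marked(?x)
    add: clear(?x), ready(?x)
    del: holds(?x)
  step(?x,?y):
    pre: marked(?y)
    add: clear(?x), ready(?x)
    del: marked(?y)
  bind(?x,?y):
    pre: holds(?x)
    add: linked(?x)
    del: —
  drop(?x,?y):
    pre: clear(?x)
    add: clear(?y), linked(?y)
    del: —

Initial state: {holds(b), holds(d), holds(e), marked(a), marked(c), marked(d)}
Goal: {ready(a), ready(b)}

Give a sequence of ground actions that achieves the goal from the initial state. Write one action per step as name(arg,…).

step(b,c); step(a,d)

1. step(b,c)  →  {clear(b), holds(b), holds(d), holds(e), marked(a), marked(d), ready(b)}
2. step(a,d)  →  {clear(a), clear(b), holds(b), holds(d), holds(e), marked(a), ready(a), ready(b)}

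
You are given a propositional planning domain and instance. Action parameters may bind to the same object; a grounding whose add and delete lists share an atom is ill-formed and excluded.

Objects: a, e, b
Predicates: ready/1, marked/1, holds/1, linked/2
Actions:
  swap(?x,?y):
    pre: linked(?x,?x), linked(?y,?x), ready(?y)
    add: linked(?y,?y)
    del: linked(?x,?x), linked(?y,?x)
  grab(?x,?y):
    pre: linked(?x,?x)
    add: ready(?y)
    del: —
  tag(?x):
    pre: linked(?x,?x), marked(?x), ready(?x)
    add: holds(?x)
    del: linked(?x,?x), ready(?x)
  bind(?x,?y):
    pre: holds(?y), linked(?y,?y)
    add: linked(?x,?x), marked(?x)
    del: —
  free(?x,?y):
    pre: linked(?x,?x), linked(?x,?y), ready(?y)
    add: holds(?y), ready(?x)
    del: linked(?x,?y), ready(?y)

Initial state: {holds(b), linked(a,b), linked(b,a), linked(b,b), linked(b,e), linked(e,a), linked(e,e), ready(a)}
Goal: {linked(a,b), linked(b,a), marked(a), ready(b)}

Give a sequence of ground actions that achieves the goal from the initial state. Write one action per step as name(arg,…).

grab(e,b); bind(a,b)

1. grab(e,b)  →  {holds(b), linked(a,b), linked(b,a), linked(b,b), linked(b,e), linked(e,a), linked(e,e), ready(a), ready(b)}
2. bind(a,b)  →  {holds(b), linked(a,a), linked(a,b), linked(b,a), linked(b,b), linked(b,e), linked(e,a), linked(e,e), marked(a), ready(a), ready(b)}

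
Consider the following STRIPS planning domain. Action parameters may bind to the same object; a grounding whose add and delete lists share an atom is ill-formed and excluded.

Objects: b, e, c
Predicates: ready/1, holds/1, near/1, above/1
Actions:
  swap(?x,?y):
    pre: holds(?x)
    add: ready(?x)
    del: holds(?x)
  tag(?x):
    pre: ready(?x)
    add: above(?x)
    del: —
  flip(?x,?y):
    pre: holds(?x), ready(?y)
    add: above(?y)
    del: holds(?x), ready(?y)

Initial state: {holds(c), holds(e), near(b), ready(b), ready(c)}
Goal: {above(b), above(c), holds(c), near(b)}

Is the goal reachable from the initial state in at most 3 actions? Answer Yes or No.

Yes

1. tag(b)  →  {above(b), holds(c), holds(e), near(b), ready(b), ready(c)}
2. tag(c)  →  {above(b), above(c), holds(c), holds(e), near(b), ready(b), ready(c)}
optimal plan length = 2; 2 ≤ 3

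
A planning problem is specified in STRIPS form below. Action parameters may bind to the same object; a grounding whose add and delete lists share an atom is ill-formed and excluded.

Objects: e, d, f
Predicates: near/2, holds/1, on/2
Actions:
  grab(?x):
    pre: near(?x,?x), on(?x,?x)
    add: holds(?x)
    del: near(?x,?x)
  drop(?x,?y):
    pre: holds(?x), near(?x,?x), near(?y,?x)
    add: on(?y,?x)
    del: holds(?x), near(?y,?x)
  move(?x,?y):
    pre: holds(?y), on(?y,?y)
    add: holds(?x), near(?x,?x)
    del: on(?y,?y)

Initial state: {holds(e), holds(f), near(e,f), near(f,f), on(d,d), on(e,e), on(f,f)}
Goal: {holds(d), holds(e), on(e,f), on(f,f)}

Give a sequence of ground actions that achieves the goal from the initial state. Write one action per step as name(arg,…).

1. drop(f,e)  →  {holds(e), near(f,f), on(d,d), on(e,e), on(e,f), on(f,f)}
2. move(d,e)  →  {holds(d), holds(e), near(d,d), near(f,f), on(d,d), on(e,f), on(f,f)}

drop(f,e); move(d,e)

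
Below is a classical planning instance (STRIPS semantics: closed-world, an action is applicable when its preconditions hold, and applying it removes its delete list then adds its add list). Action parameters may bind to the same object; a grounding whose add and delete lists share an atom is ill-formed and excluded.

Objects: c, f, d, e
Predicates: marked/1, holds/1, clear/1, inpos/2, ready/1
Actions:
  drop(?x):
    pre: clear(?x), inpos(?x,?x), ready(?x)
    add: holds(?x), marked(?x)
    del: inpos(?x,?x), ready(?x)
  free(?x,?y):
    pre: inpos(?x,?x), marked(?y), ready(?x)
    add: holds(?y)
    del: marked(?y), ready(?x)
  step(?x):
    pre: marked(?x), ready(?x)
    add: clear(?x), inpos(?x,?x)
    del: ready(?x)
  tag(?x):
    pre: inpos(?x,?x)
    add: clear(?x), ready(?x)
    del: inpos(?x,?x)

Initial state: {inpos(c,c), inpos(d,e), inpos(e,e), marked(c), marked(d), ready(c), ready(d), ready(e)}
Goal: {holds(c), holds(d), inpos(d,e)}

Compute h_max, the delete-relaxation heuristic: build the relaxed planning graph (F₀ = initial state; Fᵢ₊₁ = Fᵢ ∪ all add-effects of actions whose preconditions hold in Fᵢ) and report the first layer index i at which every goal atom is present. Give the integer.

1

F0 = init (8 atoms)
F1 = F0 ∪ {clear(c), clear(d), clear(e), holds(c), holds(d), inpos(d,d)}  (14 atoms)
goal ⊆ F1  ⇒  h_max = 1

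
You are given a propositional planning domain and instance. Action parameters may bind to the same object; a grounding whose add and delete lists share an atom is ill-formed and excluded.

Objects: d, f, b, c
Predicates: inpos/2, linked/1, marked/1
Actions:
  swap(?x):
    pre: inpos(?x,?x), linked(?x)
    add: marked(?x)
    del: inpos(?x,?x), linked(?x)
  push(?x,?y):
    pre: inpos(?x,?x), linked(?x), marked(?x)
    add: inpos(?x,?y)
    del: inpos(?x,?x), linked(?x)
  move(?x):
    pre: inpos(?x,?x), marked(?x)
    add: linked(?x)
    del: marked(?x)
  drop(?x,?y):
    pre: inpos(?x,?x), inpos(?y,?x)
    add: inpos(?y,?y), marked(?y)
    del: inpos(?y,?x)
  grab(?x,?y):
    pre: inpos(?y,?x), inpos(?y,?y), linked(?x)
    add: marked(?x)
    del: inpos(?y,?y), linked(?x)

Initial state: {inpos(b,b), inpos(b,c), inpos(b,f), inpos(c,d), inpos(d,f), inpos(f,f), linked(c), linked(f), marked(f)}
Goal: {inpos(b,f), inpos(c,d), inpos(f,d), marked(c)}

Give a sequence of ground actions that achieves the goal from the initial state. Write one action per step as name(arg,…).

push(f,d); grab(c,b)

1. push(f,d)  →  {inpos(b,b), inpos(b,c), inpos(b,f), inpos(c,d), inpos(d,f), inpos(f,d), linked(c), marked(f)}
2. grab(c,b)  →  {inpos(b,c), inpos(b,f), inpos(c,d), inpos(d,f), inpos(f,d), marked(c), marked(f)}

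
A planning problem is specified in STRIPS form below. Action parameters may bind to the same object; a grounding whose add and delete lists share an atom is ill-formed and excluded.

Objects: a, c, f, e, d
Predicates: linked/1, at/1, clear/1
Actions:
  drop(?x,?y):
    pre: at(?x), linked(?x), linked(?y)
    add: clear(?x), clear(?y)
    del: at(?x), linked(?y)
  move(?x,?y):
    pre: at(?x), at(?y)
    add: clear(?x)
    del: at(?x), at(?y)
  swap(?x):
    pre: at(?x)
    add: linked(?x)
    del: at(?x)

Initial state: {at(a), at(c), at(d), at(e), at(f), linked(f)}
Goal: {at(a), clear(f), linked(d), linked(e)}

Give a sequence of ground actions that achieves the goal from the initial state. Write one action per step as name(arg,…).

1. drop(f,f)  →  {at(a), at(c), at(d), at(e), clear(f)}
2. swap(e)  →  {at(a), at(c), at(d), clear(f), linked(e)}
3. swap(d)  →  {at(a), at(c), clear(f), linked(d), linked(e)}

drop(f,f); swap(e); swap(d)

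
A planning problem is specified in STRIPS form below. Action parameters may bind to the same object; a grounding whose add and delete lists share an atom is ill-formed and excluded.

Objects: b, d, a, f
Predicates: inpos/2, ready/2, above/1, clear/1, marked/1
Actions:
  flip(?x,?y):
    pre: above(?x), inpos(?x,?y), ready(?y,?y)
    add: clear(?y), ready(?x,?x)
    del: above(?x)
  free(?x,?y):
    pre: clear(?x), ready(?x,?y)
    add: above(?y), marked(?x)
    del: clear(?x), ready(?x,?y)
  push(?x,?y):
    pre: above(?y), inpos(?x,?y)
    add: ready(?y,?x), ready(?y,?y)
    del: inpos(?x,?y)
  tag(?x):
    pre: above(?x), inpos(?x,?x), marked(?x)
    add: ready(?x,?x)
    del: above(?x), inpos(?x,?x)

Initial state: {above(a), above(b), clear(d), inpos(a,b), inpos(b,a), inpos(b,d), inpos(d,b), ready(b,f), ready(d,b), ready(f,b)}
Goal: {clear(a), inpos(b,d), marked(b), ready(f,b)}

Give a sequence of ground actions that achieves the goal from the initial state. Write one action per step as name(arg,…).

push(d,b); flip(a,b); flip(b,a); free(b,b)

1. push(d,b)  →  {above(a), above(b), clear(d), inpos(a,b), inpos(b,a), inpos(b,d), ready(b,b), ready(b,d), ready(b,f), ready(d,b), ready(f,b)}
2. flip(a,b)  →  {above(b), clear(b), clear(d), inpos(a,b), inpos(b,a), inpos(b,d), ready(a,a), ready(b,b), ready(b,d), ready(b,f), ready(d,b), ready(f,b)}
3. flip(b,a)  →  {clear(a), clear(b), clear(d), inpos(a,b), inpos(b,a), inpos(b,d), ready(a,a), ready(b,b), ready(b,d), ready(b,f), ready(d,b), ready(f,b)}
4. free(b,b)  →  {above(b), clear(a), clear(d), inpos(a,b), inpos(b,a), inpos(b,d), marked(b), ready(a,a), ready(b,d), ready(b,f), ready(d,b), ready(f,b)}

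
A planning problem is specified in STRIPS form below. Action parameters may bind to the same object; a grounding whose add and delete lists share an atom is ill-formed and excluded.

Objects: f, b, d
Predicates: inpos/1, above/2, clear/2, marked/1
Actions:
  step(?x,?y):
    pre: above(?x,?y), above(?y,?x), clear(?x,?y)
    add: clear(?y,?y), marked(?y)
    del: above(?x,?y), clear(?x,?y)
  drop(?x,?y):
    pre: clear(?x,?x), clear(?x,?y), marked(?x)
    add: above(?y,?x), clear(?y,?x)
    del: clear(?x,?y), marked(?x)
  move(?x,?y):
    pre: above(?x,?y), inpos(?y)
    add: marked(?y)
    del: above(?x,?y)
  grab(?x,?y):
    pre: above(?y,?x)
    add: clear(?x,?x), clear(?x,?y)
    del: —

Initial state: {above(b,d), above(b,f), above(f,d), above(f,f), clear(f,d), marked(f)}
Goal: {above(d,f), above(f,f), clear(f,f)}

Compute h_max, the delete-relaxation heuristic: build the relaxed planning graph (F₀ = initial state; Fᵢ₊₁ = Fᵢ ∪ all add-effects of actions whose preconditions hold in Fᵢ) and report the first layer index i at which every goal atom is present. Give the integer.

F0 = init (6 atoms)
F1 = F0 ∪ {clear(d,b), clear(d,d), clear(d,f), clear(f,b), clear(f,f)}  (11 atoms)
F2 = F1 ∪ {above(d,f), clear(b,f)}  (13 atoms)
goal ⊆ F2  ⇒  h_max = 2

2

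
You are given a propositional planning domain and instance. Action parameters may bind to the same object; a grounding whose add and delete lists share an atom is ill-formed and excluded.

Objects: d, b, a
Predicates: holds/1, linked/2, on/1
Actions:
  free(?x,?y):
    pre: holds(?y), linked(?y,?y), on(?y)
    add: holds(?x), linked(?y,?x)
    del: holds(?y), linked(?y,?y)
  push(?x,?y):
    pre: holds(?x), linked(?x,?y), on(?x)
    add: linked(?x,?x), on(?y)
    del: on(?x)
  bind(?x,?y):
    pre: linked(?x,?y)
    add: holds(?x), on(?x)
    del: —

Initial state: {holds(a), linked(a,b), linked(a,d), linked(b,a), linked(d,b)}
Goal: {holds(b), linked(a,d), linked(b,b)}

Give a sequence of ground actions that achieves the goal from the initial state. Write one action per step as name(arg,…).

1. bind(b,a)  →  {holds(a), holds(b), linked(a,b), linked(a,d), linked(b,a), linked(d,b), on(b)}
2. push(b,a)  →  {holds(a), holds(b), linked(a,b), linked(a,d), linked(b,a), linked(b,b), linked(d,b), on(a)}

bind(b,a); push(b,a)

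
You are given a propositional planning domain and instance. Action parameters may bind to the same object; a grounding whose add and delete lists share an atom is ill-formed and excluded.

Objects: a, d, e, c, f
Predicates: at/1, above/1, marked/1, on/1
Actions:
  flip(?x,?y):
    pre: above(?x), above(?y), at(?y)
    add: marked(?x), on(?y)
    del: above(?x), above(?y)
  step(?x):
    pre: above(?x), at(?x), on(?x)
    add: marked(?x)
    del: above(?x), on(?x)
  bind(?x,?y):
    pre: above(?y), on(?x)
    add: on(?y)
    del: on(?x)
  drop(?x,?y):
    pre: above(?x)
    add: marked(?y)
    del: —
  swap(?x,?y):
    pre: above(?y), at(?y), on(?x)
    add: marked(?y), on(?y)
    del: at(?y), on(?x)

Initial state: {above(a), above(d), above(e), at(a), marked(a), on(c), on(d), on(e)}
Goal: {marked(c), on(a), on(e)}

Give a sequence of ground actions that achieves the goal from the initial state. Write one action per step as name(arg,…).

flip(a,a); drop(d,c)

1. flip(a,a)  →  {above(d), above(e), at(a), marked(a), on(a), on(c), on(d), on(e)}
2. drop(d,c)  →  {above(d), above(e), at(a), marked(a), marked(c), on(a), on(c), on(d), on(e)}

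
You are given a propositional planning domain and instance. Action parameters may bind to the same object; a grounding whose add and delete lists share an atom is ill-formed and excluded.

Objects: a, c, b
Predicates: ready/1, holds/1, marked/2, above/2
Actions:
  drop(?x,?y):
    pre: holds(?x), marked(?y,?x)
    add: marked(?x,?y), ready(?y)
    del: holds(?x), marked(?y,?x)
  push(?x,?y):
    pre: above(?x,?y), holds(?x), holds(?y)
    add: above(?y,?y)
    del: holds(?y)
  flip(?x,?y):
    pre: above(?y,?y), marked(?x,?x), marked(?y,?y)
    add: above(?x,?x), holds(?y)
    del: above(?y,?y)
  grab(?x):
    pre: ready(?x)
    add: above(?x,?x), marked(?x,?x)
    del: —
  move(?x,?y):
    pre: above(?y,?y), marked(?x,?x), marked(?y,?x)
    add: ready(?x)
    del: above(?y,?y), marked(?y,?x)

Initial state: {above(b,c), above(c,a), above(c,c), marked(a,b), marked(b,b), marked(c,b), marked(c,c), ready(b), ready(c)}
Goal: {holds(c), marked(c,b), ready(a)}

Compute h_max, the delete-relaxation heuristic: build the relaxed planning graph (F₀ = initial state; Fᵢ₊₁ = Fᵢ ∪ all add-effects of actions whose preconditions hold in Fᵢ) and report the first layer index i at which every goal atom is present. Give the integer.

F0 = init (9 atoms)
F1 = F0 ∪ {above(b,b), holds(c)}  (11 atoms)
F2 = F1 ∪ {holds(b)}  (12 atoms)
F3 = F2 ∪ {marked(b,a), marked(b,c), ready(a)}  (15 atoms)
goal ⊆ F3  ⇒  h_max = 3

3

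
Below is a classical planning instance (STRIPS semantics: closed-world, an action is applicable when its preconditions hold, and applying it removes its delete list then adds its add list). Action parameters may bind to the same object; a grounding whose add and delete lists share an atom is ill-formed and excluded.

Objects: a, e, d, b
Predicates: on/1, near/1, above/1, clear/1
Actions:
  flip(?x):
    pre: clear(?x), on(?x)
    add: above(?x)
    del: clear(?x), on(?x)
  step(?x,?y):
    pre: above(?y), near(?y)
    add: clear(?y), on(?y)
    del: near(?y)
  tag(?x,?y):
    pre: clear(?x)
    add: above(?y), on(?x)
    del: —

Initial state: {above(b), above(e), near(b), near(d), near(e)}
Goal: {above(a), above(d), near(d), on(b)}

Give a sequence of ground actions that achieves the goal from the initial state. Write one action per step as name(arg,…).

step(a,b); tag(b,a); tag(b,d)

1. step(a,b)  →  {above(b), above(e), clear(b), near(d), near(e), on(b)}
2. tag(b,a)  →  {above(a), above(b), above(e), clear(b), near(d), near(e), on(b)}
3. tag(b,d)  →  {above(a), above(b), above(d), above(e), clear(b), near(d), near(e), on(b)}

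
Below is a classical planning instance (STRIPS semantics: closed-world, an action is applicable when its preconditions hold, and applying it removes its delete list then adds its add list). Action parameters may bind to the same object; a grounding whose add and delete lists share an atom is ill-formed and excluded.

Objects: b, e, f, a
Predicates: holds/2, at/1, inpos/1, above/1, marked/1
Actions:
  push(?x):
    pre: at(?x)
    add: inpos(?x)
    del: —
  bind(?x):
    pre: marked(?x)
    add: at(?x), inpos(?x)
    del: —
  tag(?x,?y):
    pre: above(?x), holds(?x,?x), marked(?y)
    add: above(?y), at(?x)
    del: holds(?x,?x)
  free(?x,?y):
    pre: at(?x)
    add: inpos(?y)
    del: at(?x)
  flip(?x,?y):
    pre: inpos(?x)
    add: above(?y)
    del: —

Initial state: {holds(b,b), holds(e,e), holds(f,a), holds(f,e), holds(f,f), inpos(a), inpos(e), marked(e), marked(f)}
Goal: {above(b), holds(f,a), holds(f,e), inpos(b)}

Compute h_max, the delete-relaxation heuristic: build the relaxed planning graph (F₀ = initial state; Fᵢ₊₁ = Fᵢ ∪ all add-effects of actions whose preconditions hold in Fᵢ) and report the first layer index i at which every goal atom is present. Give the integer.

F0 = init (9 atoms)
F1 = F0 ∪ {above(a), above(b), above(e), above(f), at(e), at(f), inpos(f)}  (16 atoms)
F2 = F1 ∪ {at(b), inpos(b)}  (18 atoms)
goal ⊆ F2  ⇒  h_max = 2

2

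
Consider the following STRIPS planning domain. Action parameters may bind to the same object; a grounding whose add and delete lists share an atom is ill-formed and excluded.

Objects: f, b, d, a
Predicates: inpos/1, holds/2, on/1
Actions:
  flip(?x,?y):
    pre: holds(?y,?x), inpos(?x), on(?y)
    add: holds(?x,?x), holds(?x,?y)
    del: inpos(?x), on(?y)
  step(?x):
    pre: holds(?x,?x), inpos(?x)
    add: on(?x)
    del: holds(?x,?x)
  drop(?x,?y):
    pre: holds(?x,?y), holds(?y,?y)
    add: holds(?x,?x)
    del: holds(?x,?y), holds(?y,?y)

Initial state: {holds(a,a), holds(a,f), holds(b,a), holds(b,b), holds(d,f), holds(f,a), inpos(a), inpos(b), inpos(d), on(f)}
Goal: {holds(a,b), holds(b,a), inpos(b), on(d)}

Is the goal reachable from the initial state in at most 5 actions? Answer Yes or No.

Yes

1. step(b)  →  {holds(a,a), holds(a,f), holds(b,a), holds(d,f), holds(f,a), inpos(a), inpos(b), inpos(d), on(b), on(f)}
2. flip(a,b)  →  {holds(a,a), holds(a,b), holds(a,f), holds(b,a), holds(d,f), holds(f,a), inpos(b), inpos(d), on(f)}
3. drop(f,a)  →  {holds(a,b), holds(a,f), holds(b,a), holds(d,f), holds(f,f), inpos(b), inpos(d), on(f)}
4. drop(d,f)  →  {holds(a,b), holds(a,f), holds(b,a), holds(d,d), inpos(b), inpos(d), on(f)}
5. step(d)  →  {holds(a,b), holds(a,f), holds(b,a), inpos(b), inpos(d), on(d), on(f)}
optimal plan length = 5; 5 ≤ 5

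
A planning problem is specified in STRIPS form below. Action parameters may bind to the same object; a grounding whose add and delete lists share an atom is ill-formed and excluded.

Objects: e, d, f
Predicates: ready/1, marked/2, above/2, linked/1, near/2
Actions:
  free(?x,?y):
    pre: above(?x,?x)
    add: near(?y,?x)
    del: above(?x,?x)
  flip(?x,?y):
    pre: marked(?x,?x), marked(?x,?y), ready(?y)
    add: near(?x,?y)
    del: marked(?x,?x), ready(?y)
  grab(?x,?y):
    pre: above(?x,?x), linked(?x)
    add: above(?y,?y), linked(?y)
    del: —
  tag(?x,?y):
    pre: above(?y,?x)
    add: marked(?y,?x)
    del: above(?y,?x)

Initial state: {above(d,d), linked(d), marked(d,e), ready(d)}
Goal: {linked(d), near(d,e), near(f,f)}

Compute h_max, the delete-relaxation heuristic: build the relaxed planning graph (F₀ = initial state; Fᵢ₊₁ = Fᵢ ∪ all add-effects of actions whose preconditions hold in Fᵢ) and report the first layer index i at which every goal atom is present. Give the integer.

2

F0 = init (4 atoms)
F1 = F0 ∪ {above(e,e), above(f,f), linked(e), linked(f), marked(d,d), near(d,d), near(e,d), near(f,d)}  (12 atoms)
F2 = F1 ∪ {marked(e,e), marked(f,f), near(d,e), near(d,f), near(e,e), near(e,f), near(f,e), near(f,f)}  (20 atoms)
goal ⊆ F2  ⇒  h_max = 2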